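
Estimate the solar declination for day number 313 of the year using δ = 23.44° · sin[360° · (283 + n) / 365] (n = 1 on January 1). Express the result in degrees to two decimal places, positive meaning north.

360 × (283 + 313) / 365 = 587.836°; sin(587.836°) = -0.7412.
δ = 23.44 × -0.7412 = -17.374° ≈ -17.37°.

-17.37°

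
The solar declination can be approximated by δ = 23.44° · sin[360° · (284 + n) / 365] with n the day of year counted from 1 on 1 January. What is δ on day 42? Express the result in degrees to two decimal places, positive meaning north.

-14.58°

360 × (284 + 42) / 365 = 321.534°; sin(321.534°) = -0.6221.
δ = 23.44 × -0.6221 = -14.582° ≈ -14.58°.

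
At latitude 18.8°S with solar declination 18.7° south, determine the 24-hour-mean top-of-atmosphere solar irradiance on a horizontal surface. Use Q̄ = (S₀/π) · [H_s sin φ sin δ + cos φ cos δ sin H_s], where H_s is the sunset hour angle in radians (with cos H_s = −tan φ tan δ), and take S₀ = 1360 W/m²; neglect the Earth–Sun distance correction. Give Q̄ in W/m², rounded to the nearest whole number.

−tan φ tan δ = −(-0.3404)(-0.3385) = -0.1152; H_s = arccos(-0.1152) = 96.62°. In radians, H_s = 1.6863.
H_s sin φ sin δ = 1.6863 × -0.3223 × -0.3206 = 0.1742.
cos φ cos δ sin H_s = 0.9466 × 0.9472 × 0.9933 = 0.8906.
Q̄ = (1360/π) × (0.1742 + 0.8906) = 432.90 × 1.0648 = 460.95 W/m².

461 W/m²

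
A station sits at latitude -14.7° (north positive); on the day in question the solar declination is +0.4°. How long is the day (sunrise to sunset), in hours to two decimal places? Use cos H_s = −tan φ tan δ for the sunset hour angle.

11.99 hours

−tan φ tan δ = −(-0.2623)(0.0070) = 0.0018; H_s = arccos(0.0018) = 89.90°.
Day length = 2 H_s / 15° h⁻¹ = 179.80° / 15 = 11.987 h.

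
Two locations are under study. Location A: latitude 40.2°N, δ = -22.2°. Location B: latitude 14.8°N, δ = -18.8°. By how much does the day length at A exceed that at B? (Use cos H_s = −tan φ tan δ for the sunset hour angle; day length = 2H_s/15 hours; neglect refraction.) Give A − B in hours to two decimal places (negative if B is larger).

A: H_s = arccos(−tan 40.2° · tan -22.2°) = 69.83°, so 2H_s/15 = 9.3107 h.
B: H_s = arccos(−tan 14.8° · tan -18.8°) = 84.84°, so 2H_s/15 = 11.3120 h.
A − B = 9.3107 − 11.3120 = -2.0013 h.

-2.00 h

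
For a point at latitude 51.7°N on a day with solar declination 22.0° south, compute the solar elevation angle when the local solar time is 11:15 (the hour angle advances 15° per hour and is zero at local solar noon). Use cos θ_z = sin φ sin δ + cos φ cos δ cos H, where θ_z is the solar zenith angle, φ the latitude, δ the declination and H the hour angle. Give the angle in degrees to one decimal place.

Hour angle H = 15° × (11.25 − 12) = -11.25°.
With φ = 51.7°, δ = -22.0°, H = -11.25°: sin φ sin δ = -0.2940, cos φ cos δ cos H = 0.5636, so cos θ_z = 0.2696.
θ_z = arccos(0.2696) = 74.36°, so the elevation is 90° − 74.36° = 15.64°.

15.6°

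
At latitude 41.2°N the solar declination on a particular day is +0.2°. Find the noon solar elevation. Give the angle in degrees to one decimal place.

49.0°

At local solar noon the hour angle is zero, so the elevation is 90° − |φ − δ| = 90° − |41.2° − (0.2°)| = 90° − 41.0° = 49.0°.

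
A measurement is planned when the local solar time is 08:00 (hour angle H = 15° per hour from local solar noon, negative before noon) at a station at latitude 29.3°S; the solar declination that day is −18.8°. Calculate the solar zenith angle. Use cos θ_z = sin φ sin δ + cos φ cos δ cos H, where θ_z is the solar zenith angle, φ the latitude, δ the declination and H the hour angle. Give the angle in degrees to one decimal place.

55.2°

Hour angle H = 15° × (8 − 12) = -60.00°.
With φ = -29.3°, δ = -18.8°, H = -60.00°: sin φ sin δ = 0.1577, cos φ cos δ cos H = 0.4128, so cos θ_z = 0.5705.
θ_z = arccos(0.5705) = 55.21°.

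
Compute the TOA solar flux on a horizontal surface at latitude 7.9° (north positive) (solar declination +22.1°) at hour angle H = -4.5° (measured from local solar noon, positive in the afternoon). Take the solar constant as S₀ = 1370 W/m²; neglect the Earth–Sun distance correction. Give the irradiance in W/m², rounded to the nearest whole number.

cos θ_z = sin(7.9°) sin(22.1°) + cos(7.9°) cos(22.1°) cos(-4.50°) = 0.0517 + 0.9149 = 0.9666.
Top-of-atmosphere irradiance = S₀ cos θ_z = 1370 × 0.9666 = 1324.24 W/m².

1324 W/m²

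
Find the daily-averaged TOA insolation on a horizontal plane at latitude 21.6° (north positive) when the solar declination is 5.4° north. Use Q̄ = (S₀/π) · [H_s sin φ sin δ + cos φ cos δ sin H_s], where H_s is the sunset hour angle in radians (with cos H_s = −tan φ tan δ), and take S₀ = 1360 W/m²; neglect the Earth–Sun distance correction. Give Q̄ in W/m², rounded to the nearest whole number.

425 W/m²

The sunset hour angle satisfies cos H_s = −tan φ tan δ = -0.0374, giving H_s = 92.14°. In radians, H_s = 1.6081.
H_s sin φ sin δ = 1.6081 × 0.3681 × 0.0941 = 0.0557.
cos φ cos δ sin H_s = 0.9298 × 0.9956 × 0.9993 = 0.9251.
Q̄ = (1360/π) × (0.0557 + 0.9251) = 432.90 × 0.9808 = 424.59 W/m².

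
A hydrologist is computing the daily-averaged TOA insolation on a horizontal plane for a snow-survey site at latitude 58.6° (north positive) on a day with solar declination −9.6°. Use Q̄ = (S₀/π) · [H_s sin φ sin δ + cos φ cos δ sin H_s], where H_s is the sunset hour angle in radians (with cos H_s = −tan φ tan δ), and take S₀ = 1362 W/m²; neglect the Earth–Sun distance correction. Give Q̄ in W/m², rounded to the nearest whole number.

134 W/m²

cos H_s = −tan(58.6°) · tan(-9.6°) = 0.2771, so H_s = arccos(0.2771) = 73.91°. In radians, H_s = 1.2900.
H_s sin φ sin δ = 1.2900 × 0.8536 × -0.1668 = -0.1837.
cos φ cos δ sin H_s = 0.5210 × 0.9860 × 0.9608 = 0.4936.
Q̄ = (1362/π) × (-0.1837 + 0.4936) = 433.54 × 0.3099 = 134.35 W/m².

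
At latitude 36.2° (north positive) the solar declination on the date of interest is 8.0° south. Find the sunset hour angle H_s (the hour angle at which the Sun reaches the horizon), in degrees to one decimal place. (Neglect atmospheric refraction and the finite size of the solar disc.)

cos H_s = −tan(36.2°) · tan(-8.0°) = 0.1029, so H_s = arccos(0.1029) = 84.09°.

84.1°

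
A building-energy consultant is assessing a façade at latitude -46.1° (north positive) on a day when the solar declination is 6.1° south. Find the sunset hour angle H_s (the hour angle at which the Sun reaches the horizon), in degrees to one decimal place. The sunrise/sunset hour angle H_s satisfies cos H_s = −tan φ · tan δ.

−tan φ tan δ = −(-1.0392)(-0.1069) = -0.1111; H_s = arccos(-0.1111) = 96.38°.

96.4°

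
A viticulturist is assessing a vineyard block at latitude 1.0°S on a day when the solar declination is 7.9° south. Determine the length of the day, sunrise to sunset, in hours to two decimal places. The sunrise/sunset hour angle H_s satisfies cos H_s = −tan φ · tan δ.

−tan φ tan δ = −(-0.0175)(-0.1388) = -0.0024; H_s = arccos(-0.0024) = 90.14°.
Day length = 2 H_s / 15° h⁻¹ = 180.28° / 15 = 12.019 h.

12.02 hours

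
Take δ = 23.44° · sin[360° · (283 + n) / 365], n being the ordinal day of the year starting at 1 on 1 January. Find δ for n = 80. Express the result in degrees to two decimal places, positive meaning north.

360 × (283 + 80) / 365 = 358.027°; sin(358.027°) = -0.0344.
δ = 23.44 × -0.0344 = -0.806° ≈ -0.81°.

-0.81°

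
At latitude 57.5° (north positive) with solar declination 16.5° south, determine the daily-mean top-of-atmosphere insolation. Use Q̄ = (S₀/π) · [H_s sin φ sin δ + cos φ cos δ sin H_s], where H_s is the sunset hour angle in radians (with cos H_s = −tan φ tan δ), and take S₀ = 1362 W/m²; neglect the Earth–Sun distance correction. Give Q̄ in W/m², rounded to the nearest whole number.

−tan φ tan δ = −(1.5697)(-0.2962) = 0.4649; H_s = arccos(0.4649) = 62.30°. In radians, H_s = 1.0873.
H_s sin φ sin δ = 1.0873 × 0.8434 × -0.2840 = -0.2604.
cos φ cos δ sin H_s = 0.5373 × 0.9588 × 0.8854 = 0.4561.
Q̄ = (1362/π) × (-0.2604 + 0.4561) = 433.54 × 0.1957 = 84.84 W/m².

85 W/m²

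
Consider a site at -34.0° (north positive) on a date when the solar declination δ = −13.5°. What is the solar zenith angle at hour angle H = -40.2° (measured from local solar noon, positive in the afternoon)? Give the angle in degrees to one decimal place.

41.7°

With φ = -34.0°, δ = -13.5°, H = -40.20°: sin φ sin δ = 0.1305, cos φ cos δ cos H = 0.6157, so cos θ_z = 0.7462.
θ_z = arccos(0.7462) = 41.74°.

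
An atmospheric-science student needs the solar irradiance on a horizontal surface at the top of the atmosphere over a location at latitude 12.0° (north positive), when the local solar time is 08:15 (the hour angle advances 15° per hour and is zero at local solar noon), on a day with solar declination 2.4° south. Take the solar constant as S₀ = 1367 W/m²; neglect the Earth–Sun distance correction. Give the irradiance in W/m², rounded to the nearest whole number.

730 W/m²

Hour angle H = 15° × (8.25 − 12) = -56.25°.
cos θ_z = sin(12.0°) sin(-2.4°) + cos(12.0°) cos(-2.4°) cos(-56.25°) = -0.0087 + 0.5430 = 0.5343.
Top-of-atmosphere irradiance = S₀ cos θ_z = 1367 × 0.5343 = 730.39 W/m².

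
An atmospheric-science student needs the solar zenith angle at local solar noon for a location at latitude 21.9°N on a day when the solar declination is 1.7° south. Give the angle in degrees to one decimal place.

23.6°

At local solar noon the hour angle is zero, so the zenith angle is |φ − δ| = |21.9° − (-1.7°)| = 23.6°.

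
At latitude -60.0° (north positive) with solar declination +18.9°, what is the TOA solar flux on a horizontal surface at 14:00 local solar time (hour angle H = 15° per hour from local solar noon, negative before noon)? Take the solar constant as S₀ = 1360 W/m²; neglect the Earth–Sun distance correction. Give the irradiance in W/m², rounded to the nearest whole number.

Hour angle H = 15° × (14 − 12) = 30.00°.
cos θ_z = sin φ sin δ + cos φ cos δ cos H = (-0.8660)(0.3239) + (0.5000)(0.9461)(0.8660) = 0.1292.
Top-of-atmosphere irradiance = S₀ cos θ_z = 1360 × 0.1292 = 175.71 W/m².

176 W/m²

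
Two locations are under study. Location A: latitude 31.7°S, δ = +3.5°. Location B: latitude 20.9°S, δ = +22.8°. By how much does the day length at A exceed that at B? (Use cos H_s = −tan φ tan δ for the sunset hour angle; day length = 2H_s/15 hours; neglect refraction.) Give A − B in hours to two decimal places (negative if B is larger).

+0.94 h

A: H_s = arccos(−tan -31.7° · tan 3.5°) = 87.84°, so 2H_s/15 = 11.7120 h.
B: H_s = arccos(−tan -20.9° · tan 22.8°) = 80.76°, so 2H_s/15 = 10.7680 h.
A − B = 11.7120 − 10.7680 = 0.9440 h.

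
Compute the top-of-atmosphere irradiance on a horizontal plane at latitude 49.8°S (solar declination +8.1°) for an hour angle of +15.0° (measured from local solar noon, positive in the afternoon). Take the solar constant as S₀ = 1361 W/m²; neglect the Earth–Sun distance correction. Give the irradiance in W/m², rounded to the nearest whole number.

cos θ_z = sin φ sin δ + cos φ cos δ cos H = (-0.7638)(0.1409) + (0.6455)(0.9900)(0.9659) = 0.5096.
Top-of-atmosphere irradiance = S₀ cos θ_z = 1361 × 0.5096 = 693.57 W/m².

694 W/m²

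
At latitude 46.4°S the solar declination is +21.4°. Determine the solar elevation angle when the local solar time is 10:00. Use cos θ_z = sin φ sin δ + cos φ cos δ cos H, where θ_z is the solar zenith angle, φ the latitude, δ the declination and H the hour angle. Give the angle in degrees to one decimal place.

Hour angle H = 15° × (10 − 12) = -30.00°.
cos θ_z = sin(-46.4°) sin(21.4°) + cos(-46.4°) cos(21.4°) cos(-30.00°) = -0.2642 + 0.5561 = 0.2919.
θ_z = arccos(0.2919) = 73.03°, so the elevation is 90° − 73.03° = 16.97°.

17.0°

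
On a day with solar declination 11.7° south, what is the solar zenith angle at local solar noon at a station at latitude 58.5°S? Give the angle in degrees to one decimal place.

46.8°

At local solar noon the hour angle is zero, so the zenith angle is |φ − δ| = |-58.5° − (-11.7°)| = 46.8°.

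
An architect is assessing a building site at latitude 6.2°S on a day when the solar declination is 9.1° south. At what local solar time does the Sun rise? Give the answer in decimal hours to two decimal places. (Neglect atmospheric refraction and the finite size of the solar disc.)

cos H_s = −tan(-6.2°) · tan(-9.1°) = -0.0174, so H_s = arccos(-0.0174) = 91.00°.
Sunrise is at 12 − H_s/15 = 12 − 6.067 = 5.933 h local solar time.

5.93 h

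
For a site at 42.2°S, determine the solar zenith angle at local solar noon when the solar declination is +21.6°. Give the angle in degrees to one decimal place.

At local solar noon the hour angle is zero, so the zenith angle is |φ − δ| = |-42.2° − (21.6°)| = 63.8°.

63.8°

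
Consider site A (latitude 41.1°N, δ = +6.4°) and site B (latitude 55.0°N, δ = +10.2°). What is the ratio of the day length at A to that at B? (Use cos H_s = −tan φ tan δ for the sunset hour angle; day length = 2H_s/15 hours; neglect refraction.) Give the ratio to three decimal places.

0.912

A: H_s = arccos(−tan 41.1° · tan 6.4°) = 95.62°, so 2H_s/15 = 12.7493 h.
B: H_s = arccos(−tan 55.0° · tan 10.2°) = 104.89°, so 2H_s/15 = 13.9853 h.
Ratio A/B = 12.7493 / 13.9853 = 0.9116.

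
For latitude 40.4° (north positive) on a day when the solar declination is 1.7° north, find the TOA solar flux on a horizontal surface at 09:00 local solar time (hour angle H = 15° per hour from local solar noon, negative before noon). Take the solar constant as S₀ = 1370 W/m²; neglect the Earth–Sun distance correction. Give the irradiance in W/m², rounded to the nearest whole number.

764 W/m²

Hour angle H = 15° × (9 − 12) = -45.00°.
With φ = 40.4°, δ = 1.7°, H = -45.00°: sin φ sin δ = 0.0192, cos φ cos δ cos H = 0.5383, so cos θ_z = 0.5575.
Top-of-atmosphere irradiance = S₀ cos θ_z = 1370 × 0.5575 = 763.77 W/m².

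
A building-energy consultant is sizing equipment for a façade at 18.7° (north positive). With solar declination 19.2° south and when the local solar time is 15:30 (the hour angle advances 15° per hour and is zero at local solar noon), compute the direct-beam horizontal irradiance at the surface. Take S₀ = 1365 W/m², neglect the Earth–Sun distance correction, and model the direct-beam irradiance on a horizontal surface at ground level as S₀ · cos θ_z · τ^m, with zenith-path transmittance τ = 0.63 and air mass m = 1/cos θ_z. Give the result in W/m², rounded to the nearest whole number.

209 W/m²

Hour angle H = 15° × (15.5 − 12) = 52.50°.
cos θ_z = sin(18.7°) sin(-19.2°) + cos(18.7°) cos(-19.2°) cos(52.50°) = -0.1054 + 0.5446 = 0.4392.
Air mass m = 1/cos θ_z = 1/0.4392 = 2.277; τ^m = 0.63^2.277 = 0.3492.
Surface direct beam = 1365 × 0.4392 × 0.3492 = 209.35 W/m².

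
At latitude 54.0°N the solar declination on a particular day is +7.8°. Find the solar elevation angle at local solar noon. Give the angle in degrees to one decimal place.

43.8°

At local solar noon the hour angle is zero, so the elevation is 90° − |φ − δ| = 90° − |54.0° − (7.8°)| = 90° − 46.2° = 43.8°.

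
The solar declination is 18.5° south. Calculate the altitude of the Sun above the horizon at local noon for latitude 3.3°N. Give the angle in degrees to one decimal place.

68.2°

At local solar noon the hour angle is zero, so the elevation is 90° − |φ − δ| = 90° − |3.3° − (-18.5°)| = 90° − 21.8° = 68.2°.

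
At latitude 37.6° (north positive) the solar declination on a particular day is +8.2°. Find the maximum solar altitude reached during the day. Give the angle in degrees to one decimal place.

At local solar noon the hour angle is zero, so the elevation is 90° − |φ − δ| = 90° − |37.6° − (8.2°)| = 90° − 29.4° = 60.6°.

60.6°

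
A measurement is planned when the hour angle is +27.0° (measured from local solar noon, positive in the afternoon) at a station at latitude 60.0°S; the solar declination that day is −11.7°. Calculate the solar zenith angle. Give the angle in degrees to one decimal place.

With φ = -60.0°, δ = -11.7°, H = 27.00°: sin φ sin δ = 0.1756, cos φ cos δ cos H = 0.4362, so cos θ_z = 0.6118.
θ_z = arccos(0.6118) = 52.28°.

52.3°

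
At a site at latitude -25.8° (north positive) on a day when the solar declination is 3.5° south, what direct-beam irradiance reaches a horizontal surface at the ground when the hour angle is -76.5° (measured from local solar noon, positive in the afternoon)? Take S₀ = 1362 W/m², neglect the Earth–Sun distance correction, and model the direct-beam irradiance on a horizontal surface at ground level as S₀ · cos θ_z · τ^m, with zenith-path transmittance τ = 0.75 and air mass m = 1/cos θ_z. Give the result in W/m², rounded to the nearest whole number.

With φ = -25.8°, δ = -3.5°, H = -76.50°: sin φ sin δ = 0.0266, cos φ cos δ cos H = 0.2098, so cos θ_z = 0.2364.
Air mass m = 1/cos θ_z = 1/0.2364 = 4.230; τ^m = 0.75^4.230 = 0.2961.
Surface direct beam = 1362 × 0.2364 × 0.2961 = 95.34 W/m².

95 W/m²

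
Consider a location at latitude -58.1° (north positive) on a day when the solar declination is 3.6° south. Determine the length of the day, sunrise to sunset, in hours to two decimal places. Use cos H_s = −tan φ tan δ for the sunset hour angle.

12.77 hours

−tan φ tan δ = −(-1.6066)(-0.0629) = -0.1011; H_s = arccos(-0.1011) = 95.80°.
Day length = 2 H_s / 15° h⁻¹ = 191.60° / 15 = 12.773 h.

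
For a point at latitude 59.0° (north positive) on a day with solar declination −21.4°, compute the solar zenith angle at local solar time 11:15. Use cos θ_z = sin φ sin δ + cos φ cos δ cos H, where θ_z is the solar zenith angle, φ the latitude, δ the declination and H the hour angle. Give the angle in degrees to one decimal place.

80.9°

Hour angle H = 15° × (11.25 − 12) = -11.25°.
With φ = 59.0°, δ = -21.4°, H = -11.25°: sin φ sin δ = -0.3128, cos φ cos δ cos H = 0.4703, so cos θ_z = 0.1575.
θ_z = arccos(0.1575) = 80.94°.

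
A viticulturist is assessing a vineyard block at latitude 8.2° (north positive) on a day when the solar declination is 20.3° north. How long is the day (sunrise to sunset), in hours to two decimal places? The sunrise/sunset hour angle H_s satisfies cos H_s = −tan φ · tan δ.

cos H_s = −tan(8.2°) · tan(20.3°) = -0.0533, so H_s = arccos(-0.0533) = 93.06°.
Day length = 2 H_s / 15° h⁻¹ = 186.12° / 15 = 12.408 h.

12.41 hours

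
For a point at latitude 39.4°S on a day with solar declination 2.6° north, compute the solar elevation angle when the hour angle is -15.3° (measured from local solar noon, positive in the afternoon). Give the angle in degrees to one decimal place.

45.7°

With φ = -39.4°, δ = 2.6°, H = -15.30°: sin φ sin δ = -0.0288, cos φ cos δ cos H = 0.7446, so cos θ_z = 0.7158.
θ_z = arccos(0.7158) = 44.29°, so the elevation is 90° − 44.29° = 45.71°.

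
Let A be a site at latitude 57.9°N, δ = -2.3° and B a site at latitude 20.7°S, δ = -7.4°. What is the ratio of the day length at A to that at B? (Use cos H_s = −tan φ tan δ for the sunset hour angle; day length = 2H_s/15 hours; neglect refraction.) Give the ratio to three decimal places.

0.930

A: H_s = arccos(−tan 57.9° · tan -2.3°) = 86.33°, so 2H_s/15 = 11.5107 h.
B: H_s = arccos(−tan -20.7° · tan -7.4°) = 92.81°, so 2H_s/15 = 12.3747 h.
Ratio A/B = 11.5107 / 12.3747 = 0.9302.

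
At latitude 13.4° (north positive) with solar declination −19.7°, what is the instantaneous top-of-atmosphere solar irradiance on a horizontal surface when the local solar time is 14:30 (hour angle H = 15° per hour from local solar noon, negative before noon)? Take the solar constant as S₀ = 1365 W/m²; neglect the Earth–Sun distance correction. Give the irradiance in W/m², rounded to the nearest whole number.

885 W/m²

Hour angle H = 15° × (14.5 − 12) = 37.50°.
cos θ_z = sin φ sin δ + cos φ cos δ cos H = (0.2317)(-0.3371) + (0.9728)(0.9415)(0.7934) = 0.6486.
Top-of-atmosphere irradiance = S₀ cos θ_z = 1365 × 0.6486 = 885.34 W/m².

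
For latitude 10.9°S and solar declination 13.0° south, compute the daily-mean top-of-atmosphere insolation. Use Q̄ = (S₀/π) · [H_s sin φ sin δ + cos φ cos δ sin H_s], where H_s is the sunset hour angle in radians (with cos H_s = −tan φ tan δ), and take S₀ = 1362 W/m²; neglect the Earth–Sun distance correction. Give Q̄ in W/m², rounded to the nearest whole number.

444 W/m²

cos H_s = −tan(-10.9°) · tan(-13.0°) = -0.0445, so H_s = arccos(-0.0445) = 92.55°. In radians, H_s = 1.6153.
H_s sin φ sin δ = 1.6153 × -0.1891 × -0.2250 = 0.0687.
cos φ cos δ sin H_s = 0.9820 × 0.9744 × 0.9990 = 0.9559.
Q̄ = (1362/π) × (0.0687 + 0.9559) = 433.54 × 1.0246 = 444.21 W/m².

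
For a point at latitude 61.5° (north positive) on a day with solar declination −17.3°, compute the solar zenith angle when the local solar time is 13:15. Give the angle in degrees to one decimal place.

80.2°

Hour angle H = 15° × (13.25 − 12) = 18.75°.
cos θ_z = sin(61.5°) sin(-17.3°) + cos(61.5°) cos(-17.3°) cos(18.75°) = -0.2613 + 0.4314 = 0.1701.
θ_z = arccos(0.1701) = 80.21°.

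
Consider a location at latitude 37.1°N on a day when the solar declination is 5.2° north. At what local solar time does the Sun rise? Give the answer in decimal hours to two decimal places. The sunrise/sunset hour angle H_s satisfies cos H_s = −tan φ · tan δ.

−tan φ tan δ = −(0.7563)(0.0910) = -0.0688; H_s = arccos(-0.0688) = 93.95°.
Sunrise is at 12 − H_s/15 = 12 − 6.263 = 5.737 h local solar time.

5.74 h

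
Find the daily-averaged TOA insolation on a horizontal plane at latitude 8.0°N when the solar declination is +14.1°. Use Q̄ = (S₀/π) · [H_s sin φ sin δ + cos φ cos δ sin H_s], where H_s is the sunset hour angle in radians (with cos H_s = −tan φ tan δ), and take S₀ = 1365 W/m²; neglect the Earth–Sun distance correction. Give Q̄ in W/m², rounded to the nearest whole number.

441 W/m²

The sunset hour angle satisfies cos H_s = −tan φ tan δ = -0.0353, giving H_s = 92.02°. In radians, H_s = 1.6061.
H_s sin φ sin δ = 1.6061 × 0.1392 × 0.2436 = 0.0545.
cos φ cos δ sin H_s = 0.9903 × 0.9699 × 0.9994 = 0.9599.
Q̄ = (1365/π) × (0.0545 + 0.9599) = 434.49 × 1.0144 = 440.75 W/m².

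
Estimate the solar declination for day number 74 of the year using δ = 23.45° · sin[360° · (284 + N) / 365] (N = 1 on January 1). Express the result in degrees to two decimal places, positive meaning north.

-2.82°

360 × (284 + 74) / 365 = 353.096°; sin(353.096°) = -0.1202.
δ = 23.45 × -0.1202 = -2.819° ≈ -2.82°.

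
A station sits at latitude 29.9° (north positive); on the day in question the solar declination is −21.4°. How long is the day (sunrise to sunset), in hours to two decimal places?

10.26 hours

−tan φ tan δ = −(0.5750)(-0.3919) = 0.2253; H_s = arccos(0.2253) = 76.98°.
Day length = 2 H_s / 15° h⁻¹ = 153.96° / 15 = 10.264 h.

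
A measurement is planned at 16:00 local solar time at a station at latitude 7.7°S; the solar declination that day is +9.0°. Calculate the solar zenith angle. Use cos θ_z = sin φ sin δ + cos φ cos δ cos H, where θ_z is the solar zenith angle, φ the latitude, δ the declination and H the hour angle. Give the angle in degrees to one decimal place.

62.1°

Hour angle H = 15° × (16 − 12) = 60.00°.
cos θ_z = sin φ sin δ + cos φ cos δ cos H = (-0.1340)(0.1564) + (0.9910)(0.9877)(0.5000) = 0.4684.
θ_z = arccos(0.4684) = 62.07°.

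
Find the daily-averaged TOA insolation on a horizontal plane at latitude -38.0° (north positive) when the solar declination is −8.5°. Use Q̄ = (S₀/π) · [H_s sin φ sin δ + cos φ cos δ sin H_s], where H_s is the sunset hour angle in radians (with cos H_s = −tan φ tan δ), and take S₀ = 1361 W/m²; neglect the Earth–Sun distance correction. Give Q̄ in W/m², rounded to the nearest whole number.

402 W/m²

The sunset hour angle satisfies cos H_s = −tan φ tan δ = -0.1168, giving H_s = 96.71°. In radians, H_s = 1.6879.
H_s sin φ sin δ = 1.6879 × -0.6157 × -0.1478 = 0.1536.
cos φ cos δ sin H_s = 0.7880 × 0.9890 × 0.9932 = 0.7740.
Q̄ = (1361/π) × (0.1536 + 0.7740) = 433.22 × 0.9276 = 401.85 W/m².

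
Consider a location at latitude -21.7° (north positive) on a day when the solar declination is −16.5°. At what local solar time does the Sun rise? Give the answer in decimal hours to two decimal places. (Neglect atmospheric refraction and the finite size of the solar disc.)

5.55 h

−tan φ tan δ = −(-0.3979)(-0.2962) = -0.1179; H_s = arccos(-0.1179) = 96.77°.
Sunrise is at 12 − H_s/15 = 12 − 6.451 = 5.549 h local solar time.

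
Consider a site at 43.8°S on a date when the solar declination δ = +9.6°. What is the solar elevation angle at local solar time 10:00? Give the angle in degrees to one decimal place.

30.1°

Hour angle H = 15° × (10 − 12) = -30.00°.
cos θ_z = sin φ sin δ + cos φ cos δ cos H = (-0.6921)(0.1668) + (0.7218)(0.9860)(0.8660) = 0.5009.
θ_z = arccos(0.5009) = 59.94°, so the elevation is 90° − 59.94° = 30.06°.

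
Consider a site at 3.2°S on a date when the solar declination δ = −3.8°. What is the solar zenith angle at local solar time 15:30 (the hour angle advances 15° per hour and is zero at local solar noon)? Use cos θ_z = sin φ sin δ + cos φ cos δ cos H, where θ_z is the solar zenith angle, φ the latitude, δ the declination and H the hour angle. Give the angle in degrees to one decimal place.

Hour angle H = 15° × (15.5 − 12) = 52.50°.
cos θ_z = sin(-3.2°) sin(-3.8°) + cos(-3.2°) cos(-3.8°) cos(52.50°) = 0.0037 + 0.6065 = 0.6102.
θ_z = arccos(0.6102) = 52.40°.

52.4°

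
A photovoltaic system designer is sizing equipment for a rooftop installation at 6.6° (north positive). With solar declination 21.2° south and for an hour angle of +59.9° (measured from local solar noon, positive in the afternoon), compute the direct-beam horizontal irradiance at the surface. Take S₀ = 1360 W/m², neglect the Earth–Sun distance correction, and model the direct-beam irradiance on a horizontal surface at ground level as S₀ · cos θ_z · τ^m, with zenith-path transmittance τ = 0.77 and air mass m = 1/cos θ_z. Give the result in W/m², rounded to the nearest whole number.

310 W/m²

With φ = 6.6°, δ = -21.2°, H = 59.90°: sin φ sin δ = -0.0416, cos φ cos δ cos H = 0.4645, so cos θ_z = 0.4229.
Air mass m = 1/cos θ_z = 1/0.4229 = 2.365; τ^m = 0.77^2.365 = 0.5390.
Surface direct beam = 1360 × 0.4229 × 0.5390 = 310.00 W/m².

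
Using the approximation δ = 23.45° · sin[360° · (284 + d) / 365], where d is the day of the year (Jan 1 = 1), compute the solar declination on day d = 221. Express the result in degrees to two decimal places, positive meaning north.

360 × (284 + 221) / 365 = 498.082°; sin(498.082°) = 0.6681.
δ = 23.45 × 0.6681 = 15.667° ≈ +15.67°.

+15.67°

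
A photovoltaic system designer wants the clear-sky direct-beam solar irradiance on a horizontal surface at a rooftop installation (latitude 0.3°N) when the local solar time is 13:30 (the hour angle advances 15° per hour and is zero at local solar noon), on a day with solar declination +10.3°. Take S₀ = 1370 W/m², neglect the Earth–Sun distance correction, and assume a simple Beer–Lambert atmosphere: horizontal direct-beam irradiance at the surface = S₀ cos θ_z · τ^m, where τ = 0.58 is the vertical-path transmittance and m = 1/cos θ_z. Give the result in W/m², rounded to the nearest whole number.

685 W/m²

Hour angle H = 15° × (13.5 − 12) = 22.50°.
cos θ_z = sin(0.3°) sin(10.3°) + cos(0.3°) cos(10.3°) cos(22.50°) = 0.0009 + 0.9090 = 0.9099.
Air mass m = 1/cos θ_z = 1/0.9099 = 1.099; τ^m = 0.58^1.099 = 0.5496.
Surface direct beam = 1370 × 0.9099 × 0.5496 = 685.11 W/m².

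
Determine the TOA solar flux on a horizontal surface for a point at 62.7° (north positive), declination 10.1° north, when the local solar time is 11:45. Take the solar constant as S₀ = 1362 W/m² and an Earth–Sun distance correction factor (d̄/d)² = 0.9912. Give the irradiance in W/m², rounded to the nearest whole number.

819 W/m²

Hour angle H = 15° × (11.75 − 12) = -3.75°.
cos θ_z = sin(62.7°) sin(10.1°) + cos(62.7°) cos(10.1°) cos(-3.75°) = 0.1558 + 0.4506 = 0.6064.
Top-of-atmosphere irradiance = S₀ (d̄/d)² cos θ_z = 1362 × 0.9912 × 0.6064 = 818.65 W/m².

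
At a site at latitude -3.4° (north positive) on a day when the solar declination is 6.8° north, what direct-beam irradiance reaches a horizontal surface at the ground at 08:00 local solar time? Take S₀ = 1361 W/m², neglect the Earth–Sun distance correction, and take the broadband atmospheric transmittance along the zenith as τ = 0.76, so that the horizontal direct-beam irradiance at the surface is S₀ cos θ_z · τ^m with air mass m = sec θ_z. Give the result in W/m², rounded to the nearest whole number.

379 W/m²

Hour angle H = 15° × (8 − 12) = -60.00°.
cos θ_z = sin φ sin δ + cos φ cos δ cos H = (-0.0593)(0.1184) + (0.9982)(0.9930)(0.5000) = 0.4886.
Air mass m = 1/cos θ_z = 1/0.4886 = 2.047; τ^m = 0.76^2.047 = 0.5702.
Surface direct beam = 1361 × 0.4886 × 0.5702 = 379.17 W/m².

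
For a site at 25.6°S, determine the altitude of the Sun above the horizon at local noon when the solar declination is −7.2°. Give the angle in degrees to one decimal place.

At local solar noon the hour angle is zero, so the elevation is 90° − |φ − δ| = 90° − |-25.6° − (-7.2°)| = 90° − 18.4° = 71.6°.

71.6°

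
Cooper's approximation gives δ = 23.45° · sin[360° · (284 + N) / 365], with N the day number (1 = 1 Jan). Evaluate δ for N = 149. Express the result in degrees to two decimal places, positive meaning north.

+21.60°

360 × (284 + 149) / 365 = 427.068°; sin(427.068°) = 0.9210.
δ = 23.45 × 0.9210 = 21.597° ≈ +21.60°.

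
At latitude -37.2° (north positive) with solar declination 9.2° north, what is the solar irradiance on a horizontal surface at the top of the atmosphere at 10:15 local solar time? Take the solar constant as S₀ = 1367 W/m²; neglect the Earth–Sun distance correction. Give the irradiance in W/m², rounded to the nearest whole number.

832 W/m²

Hour angle H = 15° × (10.25 − 12) = -26.25°.
cos θ_z = sin(-37.2°) sin(9.2°) + cos(-37.2°) cos(9.2°) cos(-26.25°) = -0.0967 + 0.7052 = 0.6085.
Top-of-atmosphere irradiance = S₀ cos θ_z = 1367 × 0.6085 = 831.82 W/m².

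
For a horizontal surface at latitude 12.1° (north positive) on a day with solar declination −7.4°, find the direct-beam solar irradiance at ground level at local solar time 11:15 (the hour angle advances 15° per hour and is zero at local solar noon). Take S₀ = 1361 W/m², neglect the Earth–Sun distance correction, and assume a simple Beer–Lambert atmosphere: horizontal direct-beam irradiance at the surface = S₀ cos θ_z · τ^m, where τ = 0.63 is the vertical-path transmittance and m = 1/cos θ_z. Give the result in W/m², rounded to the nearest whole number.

Hour angle H = 15° × (11.25 − 12) = -11.25°.
cos θ_z = sin φ sin δ + cos φ cos δ cos H = (0.2096)(-0.1288) + (0.9778)(0.9917)(0.9808) = 0.9241.
Air mass m = 1/cos θ_z = 1/0.9241 = 1.082; τ^m = 0.63^1.082 = 0.6066.
Surface direct beam = 1361 × 0.9241 × 0.6066 = 762.92 W/m².

763 W/m²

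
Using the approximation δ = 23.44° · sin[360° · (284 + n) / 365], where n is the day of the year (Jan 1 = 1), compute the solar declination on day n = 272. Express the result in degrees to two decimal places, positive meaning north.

360 × (284 + 272) / 365 = 548.384°; sin(548.384°) = -0.1458.
δ = 23.44 × -0.1458 = -3.418° ≈ -3.42°.

-3.42°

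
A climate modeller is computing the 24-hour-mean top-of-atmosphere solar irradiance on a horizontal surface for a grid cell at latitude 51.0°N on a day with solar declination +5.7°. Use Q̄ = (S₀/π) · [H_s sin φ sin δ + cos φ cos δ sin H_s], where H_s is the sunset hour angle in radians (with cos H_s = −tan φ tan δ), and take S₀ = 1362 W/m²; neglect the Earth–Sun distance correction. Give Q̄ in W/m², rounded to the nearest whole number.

326 W/m²

cos H_s = −tan(51.0°) · tan(5.7°) = -0.1233, so H_s = arccos(-0.1233) = 97.08°. In radians, H_s = 1.6944.
H_s sin φ sin δ = 1.6944 × 0.7771 × 0.0993 = 0.1308.
cos φ cos δ sin H_s = 0.6293 × 0.9951 × 0.9924 = 0.6215.
Q̄ = (1362/π) × (0.1308 + 0.6215) = 433.54 × 0.7523 = 326.15 W/m².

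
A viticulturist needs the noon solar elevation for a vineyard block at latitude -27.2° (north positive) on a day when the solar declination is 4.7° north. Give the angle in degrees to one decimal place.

58.1°

At local solar noon the hour angle is zero, so the elevation is 90° − |φ − δ| = 90° − |-27.2° − (4.7°)| = 90° − 31.9° = 58.1°.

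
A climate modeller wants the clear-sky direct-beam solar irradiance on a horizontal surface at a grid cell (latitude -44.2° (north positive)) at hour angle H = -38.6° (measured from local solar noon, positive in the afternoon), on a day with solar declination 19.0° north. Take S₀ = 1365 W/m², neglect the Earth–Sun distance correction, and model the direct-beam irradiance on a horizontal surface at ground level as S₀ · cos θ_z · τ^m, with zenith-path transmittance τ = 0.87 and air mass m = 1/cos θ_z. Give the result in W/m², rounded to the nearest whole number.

With φ = -44.2°, δ = 19.0°, H = -38.60°: sin φ sin δ = -0.2270, cos φ cos δ cos H = 0.5298, so cos θ_z = 0.3028.
Air mass m = 1/cos θ_z = 1/0.3028 = 3.303; τ^m = 0.87^3.303 = 0.6313.
Surface direct beam = 1365 × 0.3028 × 0.6313 = 260.93 W/m².

261 W/m²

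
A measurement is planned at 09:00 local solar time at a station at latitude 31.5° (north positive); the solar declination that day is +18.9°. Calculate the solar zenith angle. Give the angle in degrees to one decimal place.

42.3°

Hour angle H = 15° × (9 − 12) = -45.00°.
cos θ_z = sin φ sin δ + cos φ cos δ cos H = (0.5225)(0.3239) + (0.8526)(0.9461)(0.7071) = 0.7396.
θ_z = arccos(0.7396) = 42.30°.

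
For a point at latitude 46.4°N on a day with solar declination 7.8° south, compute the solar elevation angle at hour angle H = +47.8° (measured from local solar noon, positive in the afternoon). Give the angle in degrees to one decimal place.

21.1°

cos θ_z = sin(46.4°) sin(-7.8°) + cos(46.4°) cos(-7.8°) cos(47.80°) = -0.0983 + 0.4589 = 0.3606.
θ_z = arccos(0.3606) = 68.86°, so the elevation is 90° − 68.86° = 21.14°.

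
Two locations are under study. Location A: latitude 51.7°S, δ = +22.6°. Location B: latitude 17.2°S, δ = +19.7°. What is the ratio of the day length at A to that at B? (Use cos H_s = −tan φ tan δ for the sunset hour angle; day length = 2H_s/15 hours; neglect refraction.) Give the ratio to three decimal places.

A: H_s = arccos(−tan -51.7° · tan 22.6°) = 58.19°, so 2H_s/15 = 7.7587 h.
B: H_s = arccos(−tan -17.2° · tan 19.7°) = 83.64°, so 2H_s/15 = 11.1520 h.
Ratio A/B = 7.7587 / 11.1520 = 0.6957.

0.696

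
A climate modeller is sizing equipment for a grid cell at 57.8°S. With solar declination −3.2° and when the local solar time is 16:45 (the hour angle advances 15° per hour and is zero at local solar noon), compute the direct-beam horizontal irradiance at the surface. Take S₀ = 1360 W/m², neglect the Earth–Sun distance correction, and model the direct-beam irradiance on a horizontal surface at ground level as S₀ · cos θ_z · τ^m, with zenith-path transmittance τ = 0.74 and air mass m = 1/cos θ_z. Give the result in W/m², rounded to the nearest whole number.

75 W/m²

Hour angle H = 15° × (16.75 − 12) = 71.25°.
cos θ_z = sin(-57.8°) sin(-3.2°) + cos(-57.8°) cos(-3.2°) cos(71.25°) = 0.0472 + 0.1710 = 0.2182.
Air mass m = 1/cos θ_z = 1/0.2182 = 4.583; τ^m = 0.74^4.583 = 0.2516.
Surface direct beam = 1360 × 0.2182 × 0.2516 = 74.66 W/m².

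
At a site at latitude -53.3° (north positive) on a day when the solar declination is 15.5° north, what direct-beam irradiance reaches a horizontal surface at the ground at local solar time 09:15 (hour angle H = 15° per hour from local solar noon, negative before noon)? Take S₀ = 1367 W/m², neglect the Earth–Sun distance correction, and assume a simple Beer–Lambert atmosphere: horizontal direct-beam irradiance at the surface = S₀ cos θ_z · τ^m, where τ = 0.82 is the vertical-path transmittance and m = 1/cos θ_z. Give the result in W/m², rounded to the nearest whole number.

Hour angle H = 15° × (9.25 − 12) = -41.25°.
cos θ_z = sin(-53.3°) sin(15.5°) + cos(-53.3°) cos(15.5°) cos(-41.25°) = -0.2143 + 0.4330 = 0.2187.
Air mass m = 1/cos θ_z = 1/0.2187 = 4.572; τ^m = 0.82^4.572 = 0.4036.
Surface direct beam = 1367 × 0.2187 × 0.4036 = 120.66 W/m².

121 W/m²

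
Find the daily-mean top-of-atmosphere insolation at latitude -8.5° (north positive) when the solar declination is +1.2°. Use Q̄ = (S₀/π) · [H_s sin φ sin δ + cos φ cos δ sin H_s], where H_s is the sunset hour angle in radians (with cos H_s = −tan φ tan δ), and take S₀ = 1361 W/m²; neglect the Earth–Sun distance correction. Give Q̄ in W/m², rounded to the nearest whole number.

−tan φ tan δ = −(-0.1495)(0.0209) = 0.0031; H_s = arccos(0.0031) = 89.82°. In radians, H_s = 1.5677.
H_s sin φ sin δ = 1.5677 × -0.1478 × 0.0209 = -0.0048.
cos φ cos δ sin H_s = 0.9890 × 0.9998 × 1.0000 = 0.9888.
Q̄ = (1361/π) × (-0.0048 + 0.9888) = 433.22 × 0.9840 = 426.29 W/m².

426 W/m²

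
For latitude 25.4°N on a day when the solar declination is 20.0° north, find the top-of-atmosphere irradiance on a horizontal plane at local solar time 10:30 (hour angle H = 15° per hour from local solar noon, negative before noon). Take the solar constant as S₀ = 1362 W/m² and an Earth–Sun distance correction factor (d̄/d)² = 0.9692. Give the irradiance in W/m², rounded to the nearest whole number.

1229 W/m²

Hour angle H = 15° × (10.5 − 12) = -22.50°.
cos θ_z = sin φ sin δ + cos φ cos δ cos H = (0.4289)(0.3420) + (0.9033)(0.9397)(0.9239) = 0.9309.
Top-of-atmosphere irradiance = S₀ (d̄/d)² cos θ_z = 1362 × 0.9692 × 0.9309 = 1228.83 W/m².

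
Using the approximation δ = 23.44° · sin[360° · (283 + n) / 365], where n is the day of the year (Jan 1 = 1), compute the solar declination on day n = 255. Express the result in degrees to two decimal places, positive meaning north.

+3.82°

360 × (283 + 255) / 365 = 530.630°; sin(530.630°) = 0.1628.
δ = 23.44 × 0.1628 = 3.816° ≈ +3.82°.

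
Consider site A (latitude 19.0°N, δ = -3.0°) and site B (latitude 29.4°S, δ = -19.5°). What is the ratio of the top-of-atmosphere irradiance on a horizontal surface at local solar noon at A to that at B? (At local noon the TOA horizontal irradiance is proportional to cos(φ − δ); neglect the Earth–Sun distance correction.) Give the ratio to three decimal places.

A: cos θ_z = cos(19.0° − (-3.0°)) = 0.9272.
B: cos θ_z = cos(-29.4° − (-19.5°)) = 0.9851.
Ratio A/B = 0.9272 / 0.9851 = 0.9412.

0.941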